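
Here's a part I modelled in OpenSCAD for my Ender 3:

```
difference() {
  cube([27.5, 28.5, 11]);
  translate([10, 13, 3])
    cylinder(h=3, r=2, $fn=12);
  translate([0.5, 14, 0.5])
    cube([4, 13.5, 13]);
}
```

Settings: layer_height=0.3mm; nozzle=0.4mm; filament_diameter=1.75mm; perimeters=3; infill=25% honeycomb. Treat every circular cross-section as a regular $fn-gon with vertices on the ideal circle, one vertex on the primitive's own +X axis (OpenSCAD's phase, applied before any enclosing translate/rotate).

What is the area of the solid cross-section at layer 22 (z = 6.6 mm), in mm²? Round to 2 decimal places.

729.75 mm²

At z = 6.6 mm: the cube (footprint 27.5×28.5) is included at this height (area 783.75 mm²); the cylinder at (10, 13) does not reach this height (z outside [3, 6]); the cube at (0.5, 14) (footprint 4×13.5) is included at this height (area 54.00 mm²); Taking the first minus the rest: starting from the 27.5×28.5 cube (783.75 mm²), the 4×13.5 cube at (0.5, 14) lies wholly inside it (removes its full 54.00 mm² and its 35.00 mm outline becomes a hole wall) — area = 729.75 mm². Overall, the cross-section is one region with 1 hole. Net area = 729.75 mm².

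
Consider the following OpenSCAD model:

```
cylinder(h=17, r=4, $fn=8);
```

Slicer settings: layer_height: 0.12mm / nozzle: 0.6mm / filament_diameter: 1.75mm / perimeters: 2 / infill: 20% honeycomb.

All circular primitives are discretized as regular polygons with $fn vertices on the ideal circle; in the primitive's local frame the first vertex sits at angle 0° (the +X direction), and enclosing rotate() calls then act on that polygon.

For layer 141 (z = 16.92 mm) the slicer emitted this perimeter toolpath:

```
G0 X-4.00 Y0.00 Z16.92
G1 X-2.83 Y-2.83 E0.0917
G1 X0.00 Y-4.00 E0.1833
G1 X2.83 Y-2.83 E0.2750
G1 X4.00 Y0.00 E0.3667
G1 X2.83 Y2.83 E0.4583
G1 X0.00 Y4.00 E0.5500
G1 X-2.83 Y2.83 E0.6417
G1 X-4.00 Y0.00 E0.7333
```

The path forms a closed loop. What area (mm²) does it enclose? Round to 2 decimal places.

Apply the shoelace formula to the sequence of (X, Y) vertices; enclosed area = 45.28 mm².

45.28 mm²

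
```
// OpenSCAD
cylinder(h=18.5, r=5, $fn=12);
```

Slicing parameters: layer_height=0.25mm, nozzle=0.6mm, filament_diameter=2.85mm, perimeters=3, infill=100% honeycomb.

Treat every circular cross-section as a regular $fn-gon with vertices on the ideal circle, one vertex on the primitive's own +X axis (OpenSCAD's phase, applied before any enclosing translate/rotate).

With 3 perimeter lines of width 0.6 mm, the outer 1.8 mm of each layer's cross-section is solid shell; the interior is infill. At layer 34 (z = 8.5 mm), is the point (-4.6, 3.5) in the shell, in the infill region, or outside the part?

outside

At z = 8.5 mm: the cylinder: section is a regular 12-gon, circumradius r=5. Overall, the cross-section is a single solid region. The nearest boundary edge runs (-2.50, 4.33)→(-4.33, 2.50); distance from the point to it = 0.90 mm. The point is not inside any of the regions above, so it lies outside the cross-section (0.90 mm from the nearest boundary).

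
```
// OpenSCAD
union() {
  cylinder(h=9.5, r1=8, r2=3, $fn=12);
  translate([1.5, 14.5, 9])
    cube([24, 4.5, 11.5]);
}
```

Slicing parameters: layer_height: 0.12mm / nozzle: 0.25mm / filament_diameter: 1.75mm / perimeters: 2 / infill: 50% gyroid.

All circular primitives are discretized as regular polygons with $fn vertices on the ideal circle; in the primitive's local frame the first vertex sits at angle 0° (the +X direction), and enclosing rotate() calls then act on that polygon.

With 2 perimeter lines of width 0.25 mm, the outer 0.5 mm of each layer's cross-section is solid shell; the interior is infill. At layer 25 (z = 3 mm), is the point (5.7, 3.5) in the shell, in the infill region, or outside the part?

outside

At z = 3 mm: the cone: at t=0.316 of its height the radius interpolates to r₁+(r₂−r₁)t = 6.421, giving a regular 12-gon of that circumradius; the cube at (1.5, 14.5) is absent (z outside [9, 20.5]); Merging all regions: only the cone is present, so the union is just that shape — 1 connected region. Overall, the cross-section is a single solid region. The nearest boundary edge runs (5.56, 3.21)→(3.21, 5.56); distance from the point to it = 0.30 mm. The point is not inside any of the regions above, so it lies outside the cross-section (0.30 mm from the nearest boundary).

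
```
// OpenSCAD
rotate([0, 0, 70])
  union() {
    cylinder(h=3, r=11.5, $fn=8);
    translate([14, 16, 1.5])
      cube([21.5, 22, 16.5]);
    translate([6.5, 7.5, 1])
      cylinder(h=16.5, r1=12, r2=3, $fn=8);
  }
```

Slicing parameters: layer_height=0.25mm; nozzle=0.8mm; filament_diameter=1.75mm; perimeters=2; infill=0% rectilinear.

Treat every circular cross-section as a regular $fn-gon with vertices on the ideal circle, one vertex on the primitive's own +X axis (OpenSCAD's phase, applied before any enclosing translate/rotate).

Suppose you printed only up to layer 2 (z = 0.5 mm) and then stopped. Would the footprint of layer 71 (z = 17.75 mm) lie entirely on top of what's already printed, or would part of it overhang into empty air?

Compare the two slices. At z = 0.5: the r=11.5 cylinder contributes a regular 8-gon of circumradius 11.5 (area = (8/2)·11.500²·sin(360°/8) = 374.06 mm²); the cube at (14, 16) is absent (z outside [1.5, 18]); the cone at (6.5, 7.5) is not intersected at this z (z outside [1, 17.5]); Combining (union): only the r=11.5 cylinder is present, so the union is just that shape — area = 374.06 mm²; (whole slice rotated 70° about Z — lengths, areas and connectivity unchanged). At z = 17.75: the cylinder is not intersected at this z (z outside [0, 3]); the cube at (14, 16) (footprint 21.5×22) is included at this height (area 473.00 mm²); the cone at (6.5, 7.5) does not reach this height (z outside [1, 17.5]); Combining (union): only the 21.5×22 cube at (14, 16) is present, so the union is just that shape — area = 473.00 mm²; (rotated 70° about Z; rotation is an isometry so areas/perimeters/island counts are preserved). Checking containment: at z = 17.75 the cross-section extends beyond the z = 0.5 cross-section by about 473.00 mm².

part overhangs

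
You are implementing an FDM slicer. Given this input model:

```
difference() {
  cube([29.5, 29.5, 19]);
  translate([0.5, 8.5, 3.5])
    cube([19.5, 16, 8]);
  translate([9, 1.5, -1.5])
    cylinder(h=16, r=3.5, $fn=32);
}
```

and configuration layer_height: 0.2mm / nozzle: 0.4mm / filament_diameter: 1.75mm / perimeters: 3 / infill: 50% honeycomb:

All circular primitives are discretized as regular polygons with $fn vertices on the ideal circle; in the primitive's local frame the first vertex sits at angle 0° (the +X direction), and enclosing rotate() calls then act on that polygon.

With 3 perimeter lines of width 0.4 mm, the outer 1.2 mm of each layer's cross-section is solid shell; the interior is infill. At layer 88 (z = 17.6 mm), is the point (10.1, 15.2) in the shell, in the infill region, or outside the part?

infill

At z = 17.6 mm: the cube (footprint 29.5×29.5) is included at this height; the cube at (0.5, 8.5) is absent (z outside [3.5, 11.5]); the cylinder at (9, 1.5) does not reach this height (z outside [-1.5, 14.5]); Taking the first minus the rest: none of the subtracted shapes is present at this height, so the 29.5×29.5 cube is unchanged — 1 connected region. Overall, the cross-section is a single solid region. The nearest boundary edge runs (0.00, 29.50)→(0.00, 0.00); distance from the point to it = 10.10 mm. The point is inside the cross-section and 10.10 mm from the nearest boundary — more than the 1.2 mm shell width (3 × 0.4), so it's in the infill interior.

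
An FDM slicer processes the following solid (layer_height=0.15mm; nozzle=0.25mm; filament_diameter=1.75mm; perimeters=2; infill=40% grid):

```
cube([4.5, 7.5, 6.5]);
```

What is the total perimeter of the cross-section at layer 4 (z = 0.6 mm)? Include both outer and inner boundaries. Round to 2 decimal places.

At z = 0.6 mm: the cube is present — its section is the full 4.5×7.5 rectangle (perimeter 24.00 mm). Overall, the cross-section is a single solid region. Total boundary length (outer) = 24.00 mm.

24.00 mm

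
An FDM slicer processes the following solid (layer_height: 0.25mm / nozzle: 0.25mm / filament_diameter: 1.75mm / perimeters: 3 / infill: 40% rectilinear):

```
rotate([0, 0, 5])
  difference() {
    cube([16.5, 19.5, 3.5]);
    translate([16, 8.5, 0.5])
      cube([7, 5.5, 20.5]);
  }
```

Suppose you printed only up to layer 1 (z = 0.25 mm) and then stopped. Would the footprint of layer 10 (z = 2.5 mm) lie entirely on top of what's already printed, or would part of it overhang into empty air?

Compare the two slices. At z = 0.25: the 16.5×19.5 cube contributes its full rectangle (area 321.75 mm²); the cube at (16, 8.5) is absent (z outside [0.5, 21]); Subtracting the remaining from the first: none of the subtracted shapes is present at this height, so the 16.5×19.5 cube is unchanged — area = 321.75 mm²; (whole slice rotated 5° about Z — lengths, areas and connectivity unchanged). At z = 2.5: the cube is present — its section is the full 16.5×19.5 rectangle (area 321.75 mm²); the cube at (16, 8.5) (footprint 7×5.5) is included at this height (area 38.50 mm²); Subtracting the remaining from the first: starting from the 16.5×19.5 cube (321.75 mm²), the 7×5.5 cube at (16, 8.5) partially overlaps it — only the 2.75 mm² overlap (of its 38.50 mm²) is removed, clipping the outline — area = 319.00 mm²; (rotated 5° about Z; rotation is an isometry so areas/perimeters/island counts are preserved). Checking containment: the cross-section at z = 2.5 is a subset of the cross-section at z = 0.25.

entirely on top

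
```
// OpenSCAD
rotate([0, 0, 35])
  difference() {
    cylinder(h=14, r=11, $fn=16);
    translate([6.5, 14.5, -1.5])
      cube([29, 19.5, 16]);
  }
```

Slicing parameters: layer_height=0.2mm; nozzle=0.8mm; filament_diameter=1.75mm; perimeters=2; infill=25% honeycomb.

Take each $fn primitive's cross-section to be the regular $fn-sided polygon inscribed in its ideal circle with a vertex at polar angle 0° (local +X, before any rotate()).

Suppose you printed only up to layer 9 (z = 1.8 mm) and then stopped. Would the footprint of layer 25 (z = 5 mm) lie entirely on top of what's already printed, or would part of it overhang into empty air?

Compare the two slices. At z = 1.8: the cylinder: section is a regular 16-gon, circumradius r=11 (area = (16/2)·11.000²·sin(360°/16) = 370.44 mm²); the cube at (6.5, 14.5) (footprint 29×19.5) is included at this height (area 565.50 mm²); Taking the first minus the rest: starting from the r=11 cylinder (370.44 mm²), the 29×19.5 cube at (6.5, 14.5) misses the remaining region (no effect) — area = 370.44 mm²; (rotated 35° about Z; rotation is an isometry so areas/perimeters/island counts are preserved). At z = 5: the cylinder: section is a regular 16-gon, circumradius r=11 (area = (16/2)·11.000²·sin(360°/16) = 370.44 mm²); the 29×19.5 cube at (6.5, 14.5) contributes its full rectangle (area 565.50 mm²); After the difference (first − rest): starting from the r=11 cylinder (370.44 mm²), the 29×19.5 cube at (6.5, 14.5) misses the remaining region (no effect) — area = 370.44 mm²; (rotated 35° about Z; rotation is an isometry so areas/perimeters/island counts are preserved). Checking containment: the cross-section at z = 5 is a subset of the cross-section at z = 1.8.

entirely on top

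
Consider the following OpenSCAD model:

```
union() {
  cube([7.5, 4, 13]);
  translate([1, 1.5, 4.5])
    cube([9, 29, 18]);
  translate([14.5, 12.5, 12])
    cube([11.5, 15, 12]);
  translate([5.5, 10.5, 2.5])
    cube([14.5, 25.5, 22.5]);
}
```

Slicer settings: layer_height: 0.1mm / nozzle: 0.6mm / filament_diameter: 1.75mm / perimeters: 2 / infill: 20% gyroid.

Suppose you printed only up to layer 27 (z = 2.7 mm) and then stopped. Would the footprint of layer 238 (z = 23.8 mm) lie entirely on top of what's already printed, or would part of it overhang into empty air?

Compare the two slices. At z = 2.7: the cube (footprint 7.5×4) is included at this height (area 30.00 mm²); the cube at (1, 1.5) does not reach this height (z outside [4.5, 22.5]); the cube at (14.5, 12.5) is not intersected at this z (z outside [12, 24]); the 14.5×25.5 cube at (5.5, 10.5) contributes its full rectangle (area 369.75 mm²); Combining (union): the 2 present regions are separate (no shared area or edge), so areas and boundary lengths simply add and each stays a separate island — area = 399.75 mm². At z = 23.8: the cube does not reach this height (z outside [0, 13]); the cube at (1, 1.5) is absent (z outside [4.5, 22.5]); the cube at (14.5, 12.5) is present — its section is the full 11.5×15 rectangle (area 172.50 mm²); the cube at (5.5, 10.5) (footprint 14.5×25.5) is included at this height (area 369.75 mm²); Merging all regions: the regions partially overlap — summed areas 542.25 mm² minus the doubly-counted overlap 82.50 mm² gives 459.75 mm² — area = 459.75 mm². Checking containment: at z = 23.8 the cross-section extends beyond the z = 2.7 cross-section by about 90.00 mm².

part overhangs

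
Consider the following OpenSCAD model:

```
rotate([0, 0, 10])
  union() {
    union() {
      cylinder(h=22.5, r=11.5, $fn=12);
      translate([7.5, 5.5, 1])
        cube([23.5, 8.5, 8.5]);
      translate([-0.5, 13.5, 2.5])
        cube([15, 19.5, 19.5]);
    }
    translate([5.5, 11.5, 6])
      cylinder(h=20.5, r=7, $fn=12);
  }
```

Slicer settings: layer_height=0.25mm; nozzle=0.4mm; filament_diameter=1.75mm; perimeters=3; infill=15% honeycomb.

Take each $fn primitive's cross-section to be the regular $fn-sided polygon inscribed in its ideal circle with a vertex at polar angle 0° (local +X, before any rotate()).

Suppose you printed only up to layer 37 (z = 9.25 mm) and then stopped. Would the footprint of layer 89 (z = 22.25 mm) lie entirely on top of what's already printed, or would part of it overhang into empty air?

entirely on top

Compare the two slices. At z = 9.25: the r=11.5 cylinder contributes a regular 12-gon of circumradius 11.5 (area = (12/2)·11.500²·sin(360°/12) = 396.75 mm²); the cube at (7.5, 5.5) is present — its section is the full 23.5×8.5 rectangle (area 199.75 mm²); the 15×19.5 cube at (-0.5, 13.5) contributes its full rectangle (area 292.50 mm²); Merging all regions: the regions partially overlap — summed areas 889.00 mm² minus the doubly-counted overlap 7.15 mm² gives 881.85 mm² — area = 881.85 mm²; the cylinder at (5.5, 11.5): section is a regular 12-gon, circumradius r=7 (area = (12/2)·7.000²·sin(360°/12) = 147.00 mm²); Combining (union): the regions partially overlap — summed areas 1028.85 mm² minus the doubly-counted overlap 120.20 mm² gives 908.65 mm² — area = 908.65 mm²; (rotated 10° about Z; rotation is an isometry so areas/perimeters/island counts are preserved). At z = 22.25: the cylinder: section is a regular 12-gon, circumradius r=11.5 (area = (12/2)·11.500²·sin(360°/12) = 396.75 mm²); the cube at (7.5, 5.5) is not intersected at this z (z outside [1, 9.5]); the cube at (-0.5, 13.5) is absent (z outside [2.5, 22]); Taking the union: only the r=11.5 cylinder is present, so the union is just that shape — area = 396.75 mm²; the r=7 cylinder at (5.5, 11.5) gives a regular 12-gon of circumradius 7 (constant along its height) (area = (12/2)·7.000²·sin(360°/12) = 147.00 mm²); Combining (union): the regions partially overlap — summed areas 543.75 mm² minus the doubly-counted overlap 45.01 mm² gives 498.74 mm² — area = 498.74 mm²; (rotated 10° about Z; rotation is an isometry so areas/perimeters/island counts are preserved). Checking containment: the cross-section at z = 22.25 is a subset of the cross-section at z = 9.25.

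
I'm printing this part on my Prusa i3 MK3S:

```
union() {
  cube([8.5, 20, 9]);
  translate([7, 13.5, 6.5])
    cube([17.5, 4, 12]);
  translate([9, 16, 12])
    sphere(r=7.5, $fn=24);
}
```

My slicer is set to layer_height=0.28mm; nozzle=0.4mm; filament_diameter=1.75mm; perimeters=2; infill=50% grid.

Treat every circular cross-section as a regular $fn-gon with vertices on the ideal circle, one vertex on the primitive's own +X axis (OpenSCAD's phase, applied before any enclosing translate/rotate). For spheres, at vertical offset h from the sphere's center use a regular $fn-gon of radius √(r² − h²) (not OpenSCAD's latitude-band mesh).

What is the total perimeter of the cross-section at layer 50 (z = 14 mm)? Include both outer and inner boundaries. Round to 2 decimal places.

At z = 14 mm: the cube does not reach this height (z outside [0, 9]); the cube at (7, 13.5) (footprint 17.5×4) is included at this height (perimeter 43.00 mm); the sphere at (9, 16): section is a regular 24-gon, circumradius = √(r²−h²) = √(7.5²−2²) = 7.228 (perimeter = 2·24·7.228·sin(180°/24) = 45.29 mm); Merging all regions: the regions partially overlap (shared area 36.30 mm²), so the edge portions inside another operand are dropped and the merged outline is re-measured after clipping — boundary = 62.45 mm. Overall, the cross-section is a single solid region. Total boundary length (outer) = 62.45 mm.

62.45 mm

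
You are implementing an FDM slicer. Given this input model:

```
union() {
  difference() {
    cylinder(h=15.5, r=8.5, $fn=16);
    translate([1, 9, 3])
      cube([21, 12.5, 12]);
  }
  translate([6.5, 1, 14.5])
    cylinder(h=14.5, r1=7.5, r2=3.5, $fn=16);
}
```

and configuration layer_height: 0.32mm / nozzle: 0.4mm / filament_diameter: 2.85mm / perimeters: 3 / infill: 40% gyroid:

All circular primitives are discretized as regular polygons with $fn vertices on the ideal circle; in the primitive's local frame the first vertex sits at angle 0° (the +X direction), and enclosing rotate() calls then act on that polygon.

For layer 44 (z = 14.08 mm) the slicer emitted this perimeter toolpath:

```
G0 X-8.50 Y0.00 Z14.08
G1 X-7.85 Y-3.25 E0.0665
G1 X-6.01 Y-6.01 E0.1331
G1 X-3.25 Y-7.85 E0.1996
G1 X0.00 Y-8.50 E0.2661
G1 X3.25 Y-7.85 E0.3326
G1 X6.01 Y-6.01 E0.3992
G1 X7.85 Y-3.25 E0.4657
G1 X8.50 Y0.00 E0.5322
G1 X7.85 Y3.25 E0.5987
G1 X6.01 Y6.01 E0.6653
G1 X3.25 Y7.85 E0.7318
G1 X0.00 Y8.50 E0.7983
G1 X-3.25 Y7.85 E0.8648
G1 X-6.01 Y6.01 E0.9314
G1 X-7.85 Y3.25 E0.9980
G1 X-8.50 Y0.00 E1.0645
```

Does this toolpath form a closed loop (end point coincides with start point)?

yes

Start point (G0): (-8.50, 0.00). End point (last G1): the path returns to the start — closed.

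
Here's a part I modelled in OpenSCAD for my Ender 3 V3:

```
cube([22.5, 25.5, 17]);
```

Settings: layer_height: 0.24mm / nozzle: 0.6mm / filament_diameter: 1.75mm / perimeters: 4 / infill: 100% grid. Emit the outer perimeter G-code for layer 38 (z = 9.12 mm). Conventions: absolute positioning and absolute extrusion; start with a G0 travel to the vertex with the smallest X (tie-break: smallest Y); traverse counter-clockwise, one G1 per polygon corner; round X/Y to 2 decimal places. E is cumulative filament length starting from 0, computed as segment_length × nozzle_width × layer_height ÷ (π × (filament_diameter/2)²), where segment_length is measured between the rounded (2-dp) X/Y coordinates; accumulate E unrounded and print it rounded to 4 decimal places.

G0 X0.00 Y0.00 Z9.12
G1 X22.50 Y0.00 E1.3470
G1 X22.50 Y25.50 E2.8737
G1 X0.00 Y25.50 E4.2207
G1 X0.00 Y0.00 E5.7474

At z = 9.12 mm: the cube (footprint 22.5×25.5) is included at this height. The outline is a single polygon with 4 vertices. Extrusion per mm of travel: 0.6 × 0.24 / (π × 0.875²) = 0.059868. Accumulating E over each segment gives final E = 5.7474.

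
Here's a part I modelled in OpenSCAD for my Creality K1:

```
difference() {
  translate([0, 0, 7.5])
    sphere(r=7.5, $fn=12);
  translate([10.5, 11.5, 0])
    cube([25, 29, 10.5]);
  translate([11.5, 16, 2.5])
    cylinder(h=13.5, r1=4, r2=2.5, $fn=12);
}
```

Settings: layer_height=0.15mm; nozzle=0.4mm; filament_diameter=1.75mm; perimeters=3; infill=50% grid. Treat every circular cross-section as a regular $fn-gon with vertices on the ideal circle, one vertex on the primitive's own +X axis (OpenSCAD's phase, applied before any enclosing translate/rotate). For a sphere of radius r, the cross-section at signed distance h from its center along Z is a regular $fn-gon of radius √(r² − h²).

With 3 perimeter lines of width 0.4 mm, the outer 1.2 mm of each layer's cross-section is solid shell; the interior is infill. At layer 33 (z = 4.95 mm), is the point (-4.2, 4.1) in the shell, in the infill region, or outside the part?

shell

At z = 4.95 mm: the r=7.5 sphere slices to a regular 12-gon of circumradius 7.053 (√(r²−h²) with h=2.55 from center); the cube at (10.5, 11.5) (footprint 25×29) is included at this height; the cone at (11.5, 16): at t=0.181 of its height the radius interpolates to r₁+(r₂−r₁)t = 3.728, giving a regular 12-gon of that circumradius; After the difference (first − rest): starting from the r=7.5 sphere, the 25×29 cube at (10.5, 11.5) misses the remaining region (no effect); the cone at (11.5, 16) misses the remaining region (no effect) — 1 connected region. Overall, the cross-section is a single solid region. The nearest boundary edge runs (-6.11, 3.53)→(-3.53, 6.11); distance from the point to it = 0.94 mm. The point is inside the cross-section, 0.94 mm from the nearest boundary — within the 1.2 mm shell band (3 × 0.4).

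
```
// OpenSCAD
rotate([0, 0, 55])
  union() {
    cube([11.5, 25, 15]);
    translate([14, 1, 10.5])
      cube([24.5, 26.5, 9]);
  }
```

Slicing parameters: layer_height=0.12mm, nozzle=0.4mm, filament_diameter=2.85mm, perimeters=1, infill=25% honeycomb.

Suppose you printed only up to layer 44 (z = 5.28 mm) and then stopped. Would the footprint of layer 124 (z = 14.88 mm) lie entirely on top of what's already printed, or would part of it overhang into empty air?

Compare the two slices. At z = 5.28: the cube (footprint 11.5×25) is included at this height (area 287.50 mm²); the cube at (14, 1) is not intersected at this z (z outside [10.5, 19.5]); Merging all regions: only the 11.5×25 cube is present, so the union is just that shape — area = 287.50 mm²; (whole slice rotated 55° about Z — lengths, areas and connectivity unchanged). At z = 14.88: the 11.5×25 cube contributes its full rectangle (area 287.50 mm²); the 24.5×26.5 cube at (14, 1) contributes its full rectangle (area 649.25 mm²); Taking the union: the 2 present regions are separate (no shared area or edge), so areas and boundary lengths simply add and each stays a separate island — area = 936.75 mm²; (whole slice rotated 55° about Z — lengths, areas and connectivity unchanged). Checking containment: at z = 14.88 the cross-section extends beyond the z = 5.28 cross-section by about 649.25 mm².

part overhangs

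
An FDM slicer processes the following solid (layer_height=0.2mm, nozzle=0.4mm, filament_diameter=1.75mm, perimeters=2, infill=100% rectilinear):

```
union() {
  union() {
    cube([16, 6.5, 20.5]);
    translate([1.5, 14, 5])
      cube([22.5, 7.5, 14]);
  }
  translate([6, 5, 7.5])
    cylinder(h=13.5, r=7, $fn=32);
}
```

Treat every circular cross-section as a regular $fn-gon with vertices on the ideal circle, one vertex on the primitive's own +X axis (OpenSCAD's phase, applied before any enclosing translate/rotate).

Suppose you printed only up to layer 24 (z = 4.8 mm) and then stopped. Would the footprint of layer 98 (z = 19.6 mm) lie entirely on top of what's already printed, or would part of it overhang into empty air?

part overhangs

Compare the two slices. At z = 4.8: the cube is present — its section is the full 16×6.5 rectangle (area 104.00 mm²); the cube at (1.5, 14) does not reach this height (z outside [5, 19]); Merging all regions: only the 16×6.5 cube is present, so the union is just that shape — area = 104.00 mm²; the cylinder at (6, 5) is absent (z outside [7.5, 21]); Merging all regions: only that combined region is present, so the union is just that shape — area = 104.00 mm². At z = 19.6: the 16×6.5 cube contributes its full rectangle (area 104.00 mm²); the cube at (1.5, 14) does not reach this height (z outside [5, 19]); Combining (union): only the 16×6.5 cube is present, so the union is just that shape — area = 104.00 mm²; the r=7 cylinder at (6, 5) gives a regular 32-gon of circumradius 7 (constant along its height) (area = (32/2)·7.000²·sin(360°/32) = 152.95 mm²); Combining (union): the regions partially overlap — summed areas 256.95 mm² minus the doubly-counted overlap 80.27 mm² gives 176.68 mm² — area = 176.68 mm². Checking containment: at z = 19.6 the cross-section extends beyond the z = 4.8 cross-section by about 72.68 mm².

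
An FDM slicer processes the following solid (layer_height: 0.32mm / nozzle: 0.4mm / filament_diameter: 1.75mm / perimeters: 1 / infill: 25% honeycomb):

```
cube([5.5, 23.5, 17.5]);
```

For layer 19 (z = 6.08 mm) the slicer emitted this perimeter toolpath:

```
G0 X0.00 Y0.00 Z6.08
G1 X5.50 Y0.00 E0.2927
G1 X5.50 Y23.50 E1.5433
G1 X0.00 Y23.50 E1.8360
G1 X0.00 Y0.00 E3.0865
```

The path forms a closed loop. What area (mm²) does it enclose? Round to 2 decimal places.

129.25 mm²

Apply the shoelace formula to the sequence of (X, Y) vertices; enclosed area = 129.25 mm².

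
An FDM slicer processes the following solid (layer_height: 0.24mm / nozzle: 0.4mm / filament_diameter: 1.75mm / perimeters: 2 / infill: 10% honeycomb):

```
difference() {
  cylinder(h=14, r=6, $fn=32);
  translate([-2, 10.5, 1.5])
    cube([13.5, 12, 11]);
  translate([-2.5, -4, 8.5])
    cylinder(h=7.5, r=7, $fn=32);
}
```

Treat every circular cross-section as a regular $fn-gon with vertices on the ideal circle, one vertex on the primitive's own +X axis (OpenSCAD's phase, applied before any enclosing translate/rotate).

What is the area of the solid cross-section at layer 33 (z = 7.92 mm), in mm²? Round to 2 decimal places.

112.37 mm²

At z = 7.92 mm: the cylinder: section is a regular 32-gon, circumradius r=6 (area = (32/2)·6.000²·sin(360°/32) = 112.37 mm²); the cube at (-2, 10.5) (footprint 13.5×12) is included at this height (area 162.00 mm²); the cylinder at (-2.5, -4) is absent (z outside [8.5, 16]); After the difference (first − rest): starting from the r=6 cylinder (112.37 mm²), the 13.5×12 cube at (-2, 10.5) misses the remaining region (no effect) — area = 112.37 mm². Overall, the cross-section is a single solid region. Net area = 112.37 mm².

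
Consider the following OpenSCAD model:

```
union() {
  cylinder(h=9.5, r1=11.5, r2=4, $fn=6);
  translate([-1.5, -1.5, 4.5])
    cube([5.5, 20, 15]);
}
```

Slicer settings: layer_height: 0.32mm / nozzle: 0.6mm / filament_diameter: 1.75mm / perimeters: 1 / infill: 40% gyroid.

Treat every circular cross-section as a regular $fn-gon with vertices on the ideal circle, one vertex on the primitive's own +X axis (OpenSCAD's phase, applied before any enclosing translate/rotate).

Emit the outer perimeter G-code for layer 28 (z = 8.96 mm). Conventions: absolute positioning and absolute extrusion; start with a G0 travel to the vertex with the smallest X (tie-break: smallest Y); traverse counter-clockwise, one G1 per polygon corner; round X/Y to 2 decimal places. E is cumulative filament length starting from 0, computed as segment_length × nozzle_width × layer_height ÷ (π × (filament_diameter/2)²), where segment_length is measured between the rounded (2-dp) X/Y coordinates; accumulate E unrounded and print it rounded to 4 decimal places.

G0 X-4.43 Y0.00 Z8.96
G1 X-2.21 Y-3.83 E0.3534
G1 X2.21 Y-3.83 E0.7062
G1 X3.56 Y-1.50 E0.9212
G1 X4.00 Y-1.50 E0.9563
G1 X4.00 Y-0.74 E1.0169
G1 X4.43 Y0.00 E1.0853
G1 X4.00 Y0.74 E1.1536
G1 X4.00 Y18.50 E2.5713
G1 X-1.50 Y18.50 E3.0103
G1 X-1.50 Y3.83 E4.1813
G1 X-2.21 Y3.83 E4.2380
G1 X-4.43 Y0.00 E4.5914

At z = 8.96 mm: the cone contributes a regular 6-gon of circumradius 4.426 (interpolated between r1=11.5 and r2=4 at t=0.943); the cube at (-1.5, -1.5) is present — its section is the full 5.5×20 rectangle; Taking the union: the regions partially overlap (shared area 26.40 mm²), so overlapping operands fuse into one piece — 1 connected region. The outline is a single polygon with 12 vertices. Extrusion per mm of travel: 0.6 × 0.32 / (π × 0.875²) = 0.079824. Accumulating E over each segment gives final E = 4.5914.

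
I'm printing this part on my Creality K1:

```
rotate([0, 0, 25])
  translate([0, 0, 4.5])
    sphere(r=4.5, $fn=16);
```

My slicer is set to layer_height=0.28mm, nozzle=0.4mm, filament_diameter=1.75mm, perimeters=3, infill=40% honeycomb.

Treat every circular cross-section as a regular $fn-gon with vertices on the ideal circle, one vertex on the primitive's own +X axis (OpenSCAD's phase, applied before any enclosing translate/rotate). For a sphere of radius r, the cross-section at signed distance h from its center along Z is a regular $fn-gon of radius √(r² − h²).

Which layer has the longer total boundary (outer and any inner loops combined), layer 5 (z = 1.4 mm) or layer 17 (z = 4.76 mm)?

layer 17 (z = 4.76 mm)

Layer 5 (z = 1.4): the r=4.5 sphere slices to a regular 16-gon of circumradius 3.262 (√(r²−h²) with h=3.1 from center) (perimeter = 2·16·3.262·sin(180°/16) = 20.36 mm); (whole slice rotated 25° about Z — lengths, areas and connectivity unchanged). So its perimeter = 20.36 mm. Layer 17 (z = 4.76): the r=4.5 sphere slices to a regular 16-gon of circumradius 4.492 (√(r²−h²) with h=0.26 from center) (perimeter = 2·16·4.492·sin(180°/16) = 28.05 mm); (rotated 25° about Z; rotation is an isometry so areas/perimeters/island counts are preserved). So its perimeter = 28.05 mm. Layer 17 is larger (28.05 vs 20.36 mm).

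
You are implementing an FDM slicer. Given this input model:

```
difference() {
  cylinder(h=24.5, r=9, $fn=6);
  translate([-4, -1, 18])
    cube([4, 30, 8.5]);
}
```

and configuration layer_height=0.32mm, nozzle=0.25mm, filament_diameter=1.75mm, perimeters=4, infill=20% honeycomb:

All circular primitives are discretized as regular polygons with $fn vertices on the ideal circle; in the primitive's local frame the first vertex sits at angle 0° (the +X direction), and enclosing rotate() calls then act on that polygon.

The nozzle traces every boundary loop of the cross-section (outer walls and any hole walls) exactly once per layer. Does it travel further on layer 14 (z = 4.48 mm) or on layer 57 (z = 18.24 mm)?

layer 57 (z = 18.24 mm)

Layer 14 (z = 4.48): the r=9 cylinder gives a regular 6-gon of circumradius 9 (constant along its height) (perimeter = 2·6·9.000·sin(180°/6) = 54.00 mm); the cube at (-4, -1) does not reach this height (z outside [18, 26.5]); Subtracting the remaining from the first: none of the subtracted shapes is present at this height, so the r=9 cylinder is unchanged — boundary = 54.00 mm. So its perimeter = 54.00 mm. Layer 57 (z = 18.24): the r=9 cylinder contributes a regular 6-gon of circumradius 9 (perimeter = 2·6·9.000·sin(180°/6) = 54.00 mm); the cube at (-4, -1) is present — its section is the full 4×30 rectangle (perimeter 68.00 mm); Taking the first minus the rest: starting from the r=9 cylinder, the 4×30 cube at (-4, -1) partially overlaps it — only the 35.18 mm² overlap (of its 120.00 mm²) is removed, clipping the outline — boundary = 71.59 mm. So its perimeter = 71.59 mm. Layer 57 is larger (71.59 vs 54.00 mm).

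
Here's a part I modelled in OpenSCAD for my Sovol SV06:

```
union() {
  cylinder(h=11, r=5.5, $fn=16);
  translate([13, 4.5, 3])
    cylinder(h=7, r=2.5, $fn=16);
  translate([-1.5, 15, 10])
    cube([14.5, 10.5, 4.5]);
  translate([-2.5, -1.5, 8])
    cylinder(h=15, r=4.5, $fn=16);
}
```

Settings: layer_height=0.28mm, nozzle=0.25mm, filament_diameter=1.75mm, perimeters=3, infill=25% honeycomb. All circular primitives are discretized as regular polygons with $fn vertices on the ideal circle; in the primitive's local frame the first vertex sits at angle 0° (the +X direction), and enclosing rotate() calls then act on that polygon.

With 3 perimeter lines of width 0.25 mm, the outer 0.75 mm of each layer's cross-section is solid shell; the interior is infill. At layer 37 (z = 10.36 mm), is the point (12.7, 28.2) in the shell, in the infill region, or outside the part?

outside

At z = 10.36 mm: the r=5.5 cylinder contributes a regular 16-gon of circumradius 5.5; the cylinder at (13, 4.5) does not reach this height (z outside [3, 10]); the cube at (-1.5, 15) is present — its section is the full 14.5×10.5 rectangle; the r=4.5 cylinder at (-2.5, -1.5) gives a regular 16-gon of circumradius 4.5 (constant along its height); Combining (union): the regions partially overlap (shared area 47.19 mm²), so overlapping operands fuse into one piece — 2 connected regions. Overall, the cross-section has 2 separate islands. The nearest boundary edge runs (-1.50, 25.50)→(13.00, 25.50); distance from the point to it = 2.70 mm. The point is not inside any of the regions above, so it lies outside the cross-section (2.70 mm from the nearest boundary).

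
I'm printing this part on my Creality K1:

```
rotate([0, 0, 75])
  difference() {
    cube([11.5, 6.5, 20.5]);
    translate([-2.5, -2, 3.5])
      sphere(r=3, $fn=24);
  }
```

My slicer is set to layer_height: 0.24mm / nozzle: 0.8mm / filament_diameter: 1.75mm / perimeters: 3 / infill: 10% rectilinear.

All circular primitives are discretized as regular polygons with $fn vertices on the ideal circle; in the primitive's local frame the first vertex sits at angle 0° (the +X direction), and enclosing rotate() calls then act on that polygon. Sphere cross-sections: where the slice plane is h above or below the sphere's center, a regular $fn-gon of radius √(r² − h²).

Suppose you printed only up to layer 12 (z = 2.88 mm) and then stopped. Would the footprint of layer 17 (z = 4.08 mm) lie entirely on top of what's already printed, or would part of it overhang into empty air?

Compare the two slices. At z = 2.88: the 11.5×6.5 cube contributes its full rectangle (area 74.75 mm²); the r=3 sphere at (-2.5, -2) slices to a regular 24-gon of circumradius 2.935 (√(r²−h²) with h=0.62 from center) (area = (24/2)·2.935²·sin(360°/24) = 26.76 mm²); Subtracting the remaining from the first: starting from the 11.5×6.5 cube (74.75 mm²), the r=3 sphere at (-2.5, -2) misses the remaining region (no effect) — area = 74.75 mm²; (whole slice rotated 75° about Z — lengths, areas and connectivity unchanged). At z = 4.08: the cube is present — its section is the full 11.5×6.5 rectangle (area 74.75 mm²); the r=3 sphere at (-2.5, -2) slices to a regular 24-gon of circumradius 2.943 (√(r²−h²) with h=0.58 from center) (area = (24/2)·2.943²·sin(360°/24) = 26.91 mm²); After the difference (first − rest): starting from the 11.5×6.5 cube (74.75 mm²), the r=3 sphere at (-2.5, -2) misses the remaining region (no effect) — area = 74.75 mm²; (whole slice rotated 75° about Z — lengths, areas and connectivity unchanged). Checking containment: the cross-section at z = 4.08 is a subset of the cross-section at z = 2.88.

entirely on top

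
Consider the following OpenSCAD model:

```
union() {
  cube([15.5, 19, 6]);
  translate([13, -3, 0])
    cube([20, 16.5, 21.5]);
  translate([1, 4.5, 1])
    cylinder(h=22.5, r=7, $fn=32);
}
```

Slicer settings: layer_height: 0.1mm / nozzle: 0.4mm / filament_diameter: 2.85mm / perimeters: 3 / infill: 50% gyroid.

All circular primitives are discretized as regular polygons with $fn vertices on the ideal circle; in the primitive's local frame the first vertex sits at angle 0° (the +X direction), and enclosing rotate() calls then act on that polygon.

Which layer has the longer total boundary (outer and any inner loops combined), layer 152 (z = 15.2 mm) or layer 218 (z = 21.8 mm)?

layer 152 (z = 15.2 mm)

Layer 152 (z = 15.2): the cube is absent (z outside [0, 6]); the cube at (13, -3) is present — its section is the full 20×16.5 rectangle (perimeter 73.00 mm); the r=7 cylinder at (1, 4.5) gives a regular 32-gon of circumradius 7 (constant along its height) (perimeter = 2·32·7.000·sin(180°/32) = 43.91 mm); Taking the union: the 2 present regions are separate (no shared area or edge), so areas and boundary lengths simply add and each stays a separate island — boundary = 116.91 mm. So its perimeter = 116.91 mm. Layer 218 (z = 21.8): the cube is not intersected at this z (z outside [0, 6]); the cube at (13, -3) is not intersected at this z (z outside [0, 21.5]); the r=7 cylinder at (1, 4.5) gives a regular 32-gon of circumradius 7 (constant along its height) (perimeter = 2·32·7.000·sin(180°/32) = 43.91 mm); Combining (union): only the r=7 cylinder at (1, 4.5) is present, so the union is just that shape — boundary = 43.91 mm. So its perimeter = 43.91 mm. Layer 152 is larger (116.91 vs 43.91 mm).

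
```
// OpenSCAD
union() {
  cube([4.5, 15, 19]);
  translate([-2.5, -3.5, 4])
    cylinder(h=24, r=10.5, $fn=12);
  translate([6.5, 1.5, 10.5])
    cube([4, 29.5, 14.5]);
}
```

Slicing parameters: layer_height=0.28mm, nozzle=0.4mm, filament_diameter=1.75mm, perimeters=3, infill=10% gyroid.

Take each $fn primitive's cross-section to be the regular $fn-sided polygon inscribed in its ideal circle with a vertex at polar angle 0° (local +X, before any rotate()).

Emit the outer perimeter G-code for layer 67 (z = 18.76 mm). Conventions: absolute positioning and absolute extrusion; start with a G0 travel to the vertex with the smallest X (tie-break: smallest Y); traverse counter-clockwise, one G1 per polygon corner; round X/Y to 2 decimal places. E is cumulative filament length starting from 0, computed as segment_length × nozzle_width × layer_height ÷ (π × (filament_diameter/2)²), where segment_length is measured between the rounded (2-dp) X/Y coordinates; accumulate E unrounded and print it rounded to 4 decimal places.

G0 X-13.00 Y-3.50 Z18.76
G1 X-11.59 Y-8.75 E0.2531
G1 X-7.75 Y-12.59 E0.5060
G1 X-2.50 Y-14.00 E0.7591
G1 X2.75 Y-12.59 E1.0122
G1 X6.59 Y-8.75 E1.2651
G1 X8.00 Y-3.50 E1.5182
G1 X6.66 Y1.50 E1.7593
G1 X10.50 Y1.50 E1.9381
G1 X10.50 Y31.00 E3.3117
G1 X6.50 Y31.00 E3.4980
G1 X6.50 Y1.84 E4.8558
G1 X4.50 Y3.84 E4.9875
G1 X4.50 Y15.00 E5.5072
G1 X0.00 Y15.00 E5.7167
G1 X0.00 Y6.33 E6.1204
G1 X-2.50 Y7.00 E6.2409
G1 X-7.75 Y5.59 E6.4941
G1 X-11.59 Y1.75 E6.7469
G1 X-13.00 Y-3.50 E7.0000

At z = 18.76 mm: the 4.5×15 cube contributes its full rectangle; the r=10.5 cylinder at (-2.5, -3.5) contributes a regular 12-gon of circumradius 10.5; the cube at (6.5, 1.5) (footprint 4×29.5) is included at this height; Taking the union: the regions partially overlap (shared area 24.69 mm²), so overlapping operands fuse into one piece — 1 connected region. The outline is a single polygon with 19 vertices. Extrusion per mm of travel: 0.4 × 0.28 / (π × 0.875²) = 0.046564. Accumulating E over each segment gives final E = 7.0000.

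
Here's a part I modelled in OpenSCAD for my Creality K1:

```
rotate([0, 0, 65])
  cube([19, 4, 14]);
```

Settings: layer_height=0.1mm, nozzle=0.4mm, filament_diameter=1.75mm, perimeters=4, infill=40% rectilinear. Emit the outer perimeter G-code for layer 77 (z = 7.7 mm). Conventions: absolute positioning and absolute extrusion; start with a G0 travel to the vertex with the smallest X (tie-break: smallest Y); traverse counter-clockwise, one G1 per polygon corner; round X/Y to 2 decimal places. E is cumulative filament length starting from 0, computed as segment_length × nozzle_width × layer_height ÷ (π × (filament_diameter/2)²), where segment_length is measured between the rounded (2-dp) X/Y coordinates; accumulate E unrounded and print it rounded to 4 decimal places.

G0 X-3.63 Y1.69 Z7.70
G1 X0.00 Y0.00 E0.0666
G1 X8.03 Y17.22 E0.3826
G1 X4.40 Y18.91 E0.4492
G1 X-3.63 Y1.69 E0.7651

At z = 7.7 mm: the cube is present — its section is the full 19×4 rectangle; (whole slice rotated 65° about Z — lengths, areas and connectivity unchanged). The outline is a single polygon with 4 vertices. Extrusion per mm of travel: 0.4 × 0.1 / (π × 0.875²) = 0.016630. Accumulating E over each segment gives final E = 0.7651.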